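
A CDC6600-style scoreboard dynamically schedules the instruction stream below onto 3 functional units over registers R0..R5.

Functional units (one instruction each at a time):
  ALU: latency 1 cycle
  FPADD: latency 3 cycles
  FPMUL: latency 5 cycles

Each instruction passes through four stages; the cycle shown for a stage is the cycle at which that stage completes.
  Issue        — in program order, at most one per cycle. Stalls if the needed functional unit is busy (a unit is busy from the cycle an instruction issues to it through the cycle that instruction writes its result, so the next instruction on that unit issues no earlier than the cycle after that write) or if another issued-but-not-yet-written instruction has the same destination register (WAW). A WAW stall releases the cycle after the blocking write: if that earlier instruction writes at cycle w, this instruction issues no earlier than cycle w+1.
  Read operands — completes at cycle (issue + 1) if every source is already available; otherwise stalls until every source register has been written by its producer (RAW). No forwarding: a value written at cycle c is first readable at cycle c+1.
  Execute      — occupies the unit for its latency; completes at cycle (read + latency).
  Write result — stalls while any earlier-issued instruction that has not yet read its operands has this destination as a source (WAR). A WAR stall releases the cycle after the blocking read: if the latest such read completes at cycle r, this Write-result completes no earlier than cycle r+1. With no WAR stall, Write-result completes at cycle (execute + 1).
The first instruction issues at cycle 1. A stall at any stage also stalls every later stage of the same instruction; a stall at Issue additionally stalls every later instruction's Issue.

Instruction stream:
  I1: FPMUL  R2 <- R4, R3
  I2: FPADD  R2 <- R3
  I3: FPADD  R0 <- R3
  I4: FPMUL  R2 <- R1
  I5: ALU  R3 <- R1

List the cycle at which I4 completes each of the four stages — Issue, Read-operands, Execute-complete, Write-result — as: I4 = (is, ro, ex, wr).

t=1  issue I1 (FPMUL)
t=2  I1 read-ops
t=7  I1 finished on FPMUL
t=8  I1→R2
t=9  issue I2 (FPADD)
t=10  I2 read-ops
t=13  I2 finished on FPADD
t=14  I2→R2
t=15  issue I3 (FPADD)
t=16  I3 read-ops | issue I4 (FPMUL)
t=17  I4 read-ops | issue I5 (ALU)
t=18  I5 read-ops
t=19  I3 finished on FPADD | I5 finished on ALU
t=20  I3→R0 | I5→R3
t=22  I4 finished on FPMUL
t=23  I4→R2

I4 = (16, 17, 22, 23)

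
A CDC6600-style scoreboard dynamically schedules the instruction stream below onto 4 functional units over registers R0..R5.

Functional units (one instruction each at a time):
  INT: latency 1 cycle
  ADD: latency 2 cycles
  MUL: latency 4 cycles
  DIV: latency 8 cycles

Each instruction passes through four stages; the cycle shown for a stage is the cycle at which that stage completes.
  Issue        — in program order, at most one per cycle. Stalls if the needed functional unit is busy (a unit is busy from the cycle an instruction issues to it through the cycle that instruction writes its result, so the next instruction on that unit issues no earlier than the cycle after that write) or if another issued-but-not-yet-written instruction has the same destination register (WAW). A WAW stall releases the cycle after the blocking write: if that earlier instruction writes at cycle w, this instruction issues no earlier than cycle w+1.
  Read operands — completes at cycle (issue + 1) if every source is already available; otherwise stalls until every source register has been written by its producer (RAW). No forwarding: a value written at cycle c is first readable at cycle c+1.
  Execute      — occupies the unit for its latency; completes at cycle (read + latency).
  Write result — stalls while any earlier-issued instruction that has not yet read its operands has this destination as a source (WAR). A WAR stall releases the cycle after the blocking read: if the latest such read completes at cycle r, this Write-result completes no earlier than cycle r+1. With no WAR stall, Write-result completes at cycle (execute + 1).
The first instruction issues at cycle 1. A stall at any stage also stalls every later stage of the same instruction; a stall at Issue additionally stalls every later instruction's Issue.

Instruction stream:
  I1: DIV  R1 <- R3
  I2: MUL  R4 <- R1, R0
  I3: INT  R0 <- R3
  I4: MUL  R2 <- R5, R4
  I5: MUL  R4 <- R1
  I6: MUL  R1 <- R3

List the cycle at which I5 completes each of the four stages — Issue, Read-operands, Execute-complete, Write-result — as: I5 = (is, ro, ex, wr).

cycle 1: I1 issues→DIV
cycle 2: I1 reads | I2 issues→MUL
cycle 3: I3 issues→INT
cycle 4: I3 reads
cycle 5: I3 exec-done
cycle 10: I1 exec-done
cycle 11: I1 writes R1
cycle 12: I2 reads
cycle 13: I3 writes R0
cycle 16: I2 exec-done
cycle 17: I2 writes R4
cycle 18: I4 issues→MUL
cycle 19: I4 reads
cycle 23: I4 exec-done
cycle 24: I4 writes R2
cycle 25: I5 issues→MUL
cycle 26: I5 reads
cycle 30: I5 exec-done
cycle 31: I5 writes R4
cycle 32: I6 issues→MUL
cycle 33: I6 reads
cycle 37: I6 exec-done
cycle 38: I6 writes R1

I5 = (25, 26, 30, 31)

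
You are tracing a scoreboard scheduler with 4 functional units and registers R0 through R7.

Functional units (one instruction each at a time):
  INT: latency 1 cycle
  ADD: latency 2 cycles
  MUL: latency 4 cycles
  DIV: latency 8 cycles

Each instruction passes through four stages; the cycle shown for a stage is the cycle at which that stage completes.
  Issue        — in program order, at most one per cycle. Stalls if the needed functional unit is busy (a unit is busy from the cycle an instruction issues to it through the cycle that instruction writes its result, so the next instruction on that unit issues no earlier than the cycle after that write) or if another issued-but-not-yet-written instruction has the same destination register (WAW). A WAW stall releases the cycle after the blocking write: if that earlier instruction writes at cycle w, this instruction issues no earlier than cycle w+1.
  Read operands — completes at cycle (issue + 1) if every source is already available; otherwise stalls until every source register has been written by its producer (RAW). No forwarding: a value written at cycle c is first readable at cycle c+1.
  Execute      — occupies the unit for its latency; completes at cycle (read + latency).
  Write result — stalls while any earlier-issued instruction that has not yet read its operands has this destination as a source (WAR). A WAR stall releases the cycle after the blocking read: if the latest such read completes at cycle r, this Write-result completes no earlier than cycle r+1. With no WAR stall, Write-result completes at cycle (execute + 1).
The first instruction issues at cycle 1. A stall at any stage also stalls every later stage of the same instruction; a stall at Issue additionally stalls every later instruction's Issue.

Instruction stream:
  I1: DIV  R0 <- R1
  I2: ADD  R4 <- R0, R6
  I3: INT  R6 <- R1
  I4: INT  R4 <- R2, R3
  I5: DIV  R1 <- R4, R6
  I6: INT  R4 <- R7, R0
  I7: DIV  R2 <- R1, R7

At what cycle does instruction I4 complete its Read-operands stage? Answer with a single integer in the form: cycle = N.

cycle = 17

1) issue 1, read 2, done 10, write 11
2) issue 2, read 12, done 14, write 15  <RAW R0: wait I1 write@11>
3) issue 3, read 4, done 5, write 13  <WAR R6: wait I2 read@12>
4) issue 16, read 17, done 18, write 19  <WAW R4: wait I2 write@15>
5) issue 17, read 20, done 28, write 29  <RAW R4: wait I4 write@19>
6) issue 20, read 21, done 22, write 23  <struct: INT busy until I4 writes@19>
7) issue 30, read 31, done 39, write 40  <struct: DIV busy until I5 writes@29>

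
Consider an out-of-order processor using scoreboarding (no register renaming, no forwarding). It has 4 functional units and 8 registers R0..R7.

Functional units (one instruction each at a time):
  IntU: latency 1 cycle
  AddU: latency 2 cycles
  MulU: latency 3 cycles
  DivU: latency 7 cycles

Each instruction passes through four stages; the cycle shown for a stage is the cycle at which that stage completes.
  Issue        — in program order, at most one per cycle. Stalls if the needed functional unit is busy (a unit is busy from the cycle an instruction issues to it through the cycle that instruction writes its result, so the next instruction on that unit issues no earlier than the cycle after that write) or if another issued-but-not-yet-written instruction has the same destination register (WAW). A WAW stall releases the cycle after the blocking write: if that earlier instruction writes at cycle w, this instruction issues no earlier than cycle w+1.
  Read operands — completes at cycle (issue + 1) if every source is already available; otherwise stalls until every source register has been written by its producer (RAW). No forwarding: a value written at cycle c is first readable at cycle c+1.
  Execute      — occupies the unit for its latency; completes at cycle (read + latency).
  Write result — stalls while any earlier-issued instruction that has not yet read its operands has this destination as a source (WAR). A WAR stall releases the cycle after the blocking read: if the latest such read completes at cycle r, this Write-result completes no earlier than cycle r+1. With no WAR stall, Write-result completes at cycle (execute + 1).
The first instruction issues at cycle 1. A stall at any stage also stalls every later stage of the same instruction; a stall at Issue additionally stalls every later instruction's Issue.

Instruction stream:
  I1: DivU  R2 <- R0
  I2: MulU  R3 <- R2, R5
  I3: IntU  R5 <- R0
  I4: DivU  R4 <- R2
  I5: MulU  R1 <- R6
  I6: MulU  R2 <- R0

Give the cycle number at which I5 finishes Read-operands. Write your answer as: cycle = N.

t=1  I1→DivU
t=2  I1 RO | I2→MulU
t=3  I3→IntU
t=4  I3 RO
t=5  I3 EX
t=9  I1 EX
t=10  I1 WR R2
t=11  I2 RO | I4→DivU
t=12  I3 WR R5 | I4 RO
t=14  I2 EX
t=15  I2 WR R3
t=16  I5→MulU
t=17  I5 RO
t=19  I4 EX
t=20  I4 WR R4 | I5 EX
t=21  I5 WR R1
t=22  I6→MulU
t=23  I6 RO
t=26  I6 EX
t=27  I6 WR R2

cycle = 17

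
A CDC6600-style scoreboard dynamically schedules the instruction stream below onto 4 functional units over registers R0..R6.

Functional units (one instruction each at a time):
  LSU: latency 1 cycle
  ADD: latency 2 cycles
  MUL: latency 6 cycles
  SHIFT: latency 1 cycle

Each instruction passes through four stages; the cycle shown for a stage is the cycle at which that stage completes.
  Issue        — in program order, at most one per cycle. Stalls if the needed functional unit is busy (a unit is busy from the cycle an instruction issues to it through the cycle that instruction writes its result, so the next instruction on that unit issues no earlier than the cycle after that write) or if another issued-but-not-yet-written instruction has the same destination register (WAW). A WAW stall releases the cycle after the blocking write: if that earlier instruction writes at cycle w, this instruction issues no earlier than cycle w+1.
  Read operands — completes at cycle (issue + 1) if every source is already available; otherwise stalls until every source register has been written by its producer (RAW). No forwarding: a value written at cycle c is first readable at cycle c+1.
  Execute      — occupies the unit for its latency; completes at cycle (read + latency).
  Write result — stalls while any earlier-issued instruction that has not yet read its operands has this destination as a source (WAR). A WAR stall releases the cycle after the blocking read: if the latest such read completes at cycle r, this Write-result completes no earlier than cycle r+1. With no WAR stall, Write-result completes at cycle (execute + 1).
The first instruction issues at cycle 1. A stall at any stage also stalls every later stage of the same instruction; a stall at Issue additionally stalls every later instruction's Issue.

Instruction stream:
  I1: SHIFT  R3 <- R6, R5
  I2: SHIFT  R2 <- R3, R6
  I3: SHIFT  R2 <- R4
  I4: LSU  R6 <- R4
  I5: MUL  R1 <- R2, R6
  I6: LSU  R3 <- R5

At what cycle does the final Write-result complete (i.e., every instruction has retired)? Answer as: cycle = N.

t=1  I1 issues→SHIFT
t=2  I1 reads
t=3  I1 exec-done
t=4  I1 writes R3
t=5  I2 issues→SHIFT
t=6  I2 reads
t=7  I2 exec-done
t=8  I2 writes R2
t=9  I3 issues→SHIFT
t=10  I3 reads, I4 issues→LSU
t=11  I3 exec-done, I4 reads, I5 issues→MUL
t=12  I3 writes R2, I4 exec-done
t=13  I4 writes R6
t=14  I5 reads, I6 issues→LSU
t=15  I6 reads
t=16  I6 exec-done
t=17  I6 writes R3
t=20  I5 exec-done
t=21  I5 writes R1

cycle = 21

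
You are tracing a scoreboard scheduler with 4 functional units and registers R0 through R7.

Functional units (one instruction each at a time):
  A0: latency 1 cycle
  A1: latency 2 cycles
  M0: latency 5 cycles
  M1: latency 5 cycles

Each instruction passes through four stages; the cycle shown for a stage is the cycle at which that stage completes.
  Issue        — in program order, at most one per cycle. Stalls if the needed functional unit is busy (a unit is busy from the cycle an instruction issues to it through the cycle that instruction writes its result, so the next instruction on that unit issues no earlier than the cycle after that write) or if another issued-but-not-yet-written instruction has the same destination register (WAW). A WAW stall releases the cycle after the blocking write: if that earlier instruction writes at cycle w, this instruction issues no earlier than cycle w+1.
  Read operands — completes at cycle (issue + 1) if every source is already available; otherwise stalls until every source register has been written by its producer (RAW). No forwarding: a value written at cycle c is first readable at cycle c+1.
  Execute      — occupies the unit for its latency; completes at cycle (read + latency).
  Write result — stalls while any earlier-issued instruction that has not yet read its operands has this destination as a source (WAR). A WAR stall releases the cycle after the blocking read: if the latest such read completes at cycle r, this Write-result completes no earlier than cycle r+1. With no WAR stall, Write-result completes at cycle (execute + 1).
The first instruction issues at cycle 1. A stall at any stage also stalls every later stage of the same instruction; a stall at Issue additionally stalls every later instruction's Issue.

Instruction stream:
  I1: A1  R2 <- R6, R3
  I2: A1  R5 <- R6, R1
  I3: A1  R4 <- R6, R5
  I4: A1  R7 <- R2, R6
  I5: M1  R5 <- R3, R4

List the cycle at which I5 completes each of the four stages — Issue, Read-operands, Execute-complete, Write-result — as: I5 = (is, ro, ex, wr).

I5 = (17, 18, 23, 24)

[I1] 1/2/4/5
[I2] 6/7/9/10  (struct: A1 busy until I1 writes@5)
[I3] 11/12/14/15  (struct: A1 busy until I2 writes@10)
[I4] 16/17/19/20  (struct: A1 busy until I3 writes@15)
[I5] 17/18/23/24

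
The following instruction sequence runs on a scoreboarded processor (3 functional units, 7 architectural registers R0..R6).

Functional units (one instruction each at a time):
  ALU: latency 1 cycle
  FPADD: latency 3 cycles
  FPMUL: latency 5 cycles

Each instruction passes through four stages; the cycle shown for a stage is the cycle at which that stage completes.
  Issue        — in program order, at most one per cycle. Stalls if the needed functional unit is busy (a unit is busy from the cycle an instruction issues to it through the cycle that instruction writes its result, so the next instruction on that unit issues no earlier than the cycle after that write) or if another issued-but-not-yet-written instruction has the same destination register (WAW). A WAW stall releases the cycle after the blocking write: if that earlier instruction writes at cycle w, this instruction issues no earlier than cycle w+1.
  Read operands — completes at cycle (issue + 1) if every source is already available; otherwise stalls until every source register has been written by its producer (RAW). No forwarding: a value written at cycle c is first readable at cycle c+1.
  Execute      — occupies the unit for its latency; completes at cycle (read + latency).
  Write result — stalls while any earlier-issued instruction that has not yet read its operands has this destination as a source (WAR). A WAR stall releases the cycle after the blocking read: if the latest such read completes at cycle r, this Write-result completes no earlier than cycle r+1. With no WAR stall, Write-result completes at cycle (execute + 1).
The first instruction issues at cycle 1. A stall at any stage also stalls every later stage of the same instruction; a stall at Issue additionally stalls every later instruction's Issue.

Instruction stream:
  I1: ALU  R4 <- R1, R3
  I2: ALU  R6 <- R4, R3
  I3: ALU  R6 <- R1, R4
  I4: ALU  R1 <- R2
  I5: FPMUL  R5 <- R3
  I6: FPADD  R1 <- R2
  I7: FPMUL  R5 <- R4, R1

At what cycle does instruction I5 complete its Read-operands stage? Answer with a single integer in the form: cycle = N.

cycle 1: I1 issues→ALU
cycle 2: I1 reads
cycle 3: I1 exec-done
cycle 4: I1 writes R4
cycle 5: I2 issues→ALU
cycle 6: I2 reads
cycle 7: I2 exec-done
cycle 8: I2 writes R6
cycle 9: I3 issues→ALU
cycle 10: I3 reads
cycle 11: I3 exec-done
cycle 12: I3 writes R6
cycle 13: I4 issues→ALU
cycle 14: I4 reads; I5 issues→FPMUL
cycle 15: I4 exec-done; I5 reads
cycle 16: I4 writes R1
cycle 17: I6 issues→FPADD
cycle 18: I6 reads
cycle 20: I5 exec-done
cycle 21: I5 writes R5; I6 exec-done
cycle 22: I6 writes R1; I7 issues→FPMUL
cycle 23: I7 reads
cycle 28: I7 exec-done
cycle 29: I7 writes R5

cycle = 15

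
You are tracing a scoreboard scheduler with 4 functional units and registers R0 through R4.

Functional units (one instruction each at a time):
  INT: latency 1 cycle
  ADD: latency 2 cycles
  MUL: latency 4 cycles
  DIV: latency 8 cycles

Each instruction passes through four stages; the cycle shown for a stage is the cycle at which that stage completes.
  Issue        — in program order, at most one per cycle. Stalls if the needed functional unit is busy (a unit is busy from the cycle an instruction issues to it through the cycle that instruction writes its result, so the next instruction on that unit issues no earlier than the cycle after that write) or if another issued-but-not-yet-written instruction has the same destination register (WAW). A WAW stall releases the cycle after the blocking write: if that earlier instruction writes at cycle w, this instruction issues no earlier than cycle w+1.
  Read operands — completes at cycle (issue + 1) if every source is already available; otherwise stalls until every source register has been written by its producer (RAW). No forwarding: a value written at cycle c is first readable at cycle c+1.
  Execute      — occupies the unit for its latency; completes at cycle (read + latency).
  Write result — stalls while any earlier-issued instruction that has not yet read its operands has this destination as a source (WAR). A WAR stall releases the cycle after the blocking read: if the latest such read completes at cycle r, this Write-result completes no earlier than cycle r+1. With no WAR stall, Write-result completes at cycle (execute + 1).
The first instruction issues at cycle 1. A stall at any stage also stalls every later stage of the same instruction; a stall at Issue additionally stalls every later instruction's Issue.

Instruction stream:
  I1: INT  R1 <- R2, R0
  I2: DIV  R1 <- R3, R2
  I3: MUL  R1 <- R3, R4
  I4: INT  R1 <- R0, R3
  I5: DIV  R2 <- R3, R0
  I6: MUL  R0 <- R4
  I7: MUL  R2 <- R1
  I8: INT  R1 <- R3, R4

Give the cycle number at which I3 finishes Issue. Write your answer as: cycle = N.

cycle = 16

c1: I1 dispatched to INT
c2: I1 operands ready
c3: I1 complete
c4: R1←I1
c5: I2 dispatched to DIV
c6: I2 operands ready
c14: I2 complete
c15: R1←I2
c16: I3 dispatched to MUL
c17: I3 operands ready
c21: I3 complete
c22: R1←I3
c23: I4 dispatched to INT
c24: I4 operands ready; I5 dispatched to DIV
c25: I4 complete; I5 operands ready; I6 dispatched to MUL
c26: R1←I4; I6 operands ready
c30: I6 complete
c31: R0←I6
c33: I5 complete
c34: R2←I5
c35: I7 dispatched to MUL
c36: I7 operands ready; I8 dispatched to INT
c37: I8 operands ready
c38: I8 complete
c39: R1←I8
c40: I7 complete
c41: R2←I7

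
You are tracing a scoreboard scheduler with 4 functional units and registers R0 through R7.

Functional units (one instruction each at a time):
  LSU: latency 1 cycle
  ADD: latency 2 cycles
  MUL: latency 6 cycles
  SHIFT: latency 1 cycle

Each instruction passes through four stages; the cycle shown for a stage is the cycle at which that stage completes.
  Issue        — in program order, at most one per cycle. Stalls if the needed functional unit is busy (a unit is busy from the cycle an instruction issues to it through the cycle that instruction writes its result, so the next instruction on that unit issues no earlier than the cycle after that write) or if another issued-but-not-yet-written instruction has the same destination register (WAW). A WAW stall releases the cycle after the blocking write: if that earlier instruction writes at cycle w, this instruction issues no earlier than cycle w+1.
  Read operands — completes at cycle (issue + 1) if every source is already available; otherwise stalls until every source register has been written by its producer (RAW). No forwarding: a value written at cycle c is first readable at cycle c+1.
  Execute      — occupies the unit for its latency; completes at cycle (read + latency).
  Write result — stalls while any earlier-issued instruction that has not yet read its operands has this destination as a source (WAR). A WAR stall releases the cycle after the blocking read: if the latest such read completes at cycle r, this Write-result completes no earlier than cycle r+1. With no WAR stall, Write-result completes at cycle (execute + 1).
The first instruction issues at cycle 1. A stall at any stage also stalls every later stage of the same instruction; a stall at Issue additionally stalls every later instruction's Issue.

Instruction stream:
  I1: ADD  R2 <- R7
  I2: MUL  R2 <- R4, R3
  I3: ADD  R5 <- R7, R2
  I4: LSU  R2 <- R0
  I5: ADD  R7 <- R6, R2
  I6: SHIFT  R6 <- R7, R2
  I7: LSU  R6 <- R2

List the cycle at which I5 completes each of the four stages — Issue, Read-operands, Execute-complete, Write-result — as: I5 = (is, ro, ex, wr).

I5 = (19, 20, 22, 23)

t=1  issue I1 (ADD)
t=2  I1 read-ops
t=4  I1 finished on ADD
t=5  I1→R2
t=6  issue I2 (MUL)
t=7  I2 read-ops | issue I3 (ADD)
t=13  I2 finished on MUL
t=14  I2→R2
t=15  I3 read-ops | issue I4 (LSU)
t=16  I4 read-ops
t=17  I3 finished on ADD | I4 finished on LSU
t=18  I3→R5 | I4→R2
t=19  issue I5 (ADD)
t=20  I5 read-ops | issue I6 (SHIFT)
t=22  I5 finished on ADD
t=23  I5→R7
t=24  I6 read-ops
t=25  I6 finished on SHIFT
t=26  I6→R6
t=27  issue I7 (LSU)
t=28  I7 read-ops
t=29  I7 finished on LSU
t=30  I7→R6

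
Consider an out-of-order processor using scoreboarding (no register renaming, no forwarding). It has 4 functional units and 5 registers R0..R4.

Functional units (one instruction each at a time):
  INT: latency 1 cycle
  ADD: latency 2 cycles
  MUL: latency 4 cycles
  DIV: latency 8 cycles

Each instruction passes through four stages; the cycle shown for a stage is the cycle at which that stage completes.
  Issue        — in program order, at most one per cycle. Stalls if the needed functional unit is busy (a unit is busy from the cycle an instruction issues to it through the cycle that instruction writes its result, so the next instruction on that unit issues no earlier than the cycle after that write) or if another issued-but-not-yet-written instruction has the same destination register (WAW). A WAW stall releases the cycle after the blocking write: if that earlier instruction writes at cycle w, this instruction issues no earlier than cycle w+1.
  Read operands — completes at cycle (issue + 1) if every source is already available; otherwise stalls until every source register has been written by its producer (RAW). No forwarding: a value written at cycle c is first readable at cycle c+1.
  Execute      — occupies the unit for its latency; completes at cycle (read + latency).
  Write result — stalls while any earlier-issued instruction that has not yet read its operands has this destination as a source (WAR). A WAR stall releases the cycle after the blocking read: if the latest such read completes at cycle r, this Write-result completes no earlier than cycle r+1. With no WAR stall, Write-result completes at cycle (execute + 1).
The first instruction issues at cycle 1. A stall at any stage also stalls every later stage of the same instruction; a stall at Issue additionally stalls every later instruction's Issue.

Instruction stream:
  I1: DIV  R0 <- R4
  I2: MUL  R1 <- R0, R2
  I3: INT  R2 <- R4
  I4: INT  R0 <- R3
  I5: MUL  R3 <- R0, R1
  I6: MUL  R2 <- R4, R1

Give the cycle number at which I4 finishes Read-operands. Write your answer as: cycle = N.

cycle = 15

I1: IS=1 RO=2 EX=10 WR=11
I2: IS=2 RO=12 EX=16 WR=17  [RAW R0: wait I1 write@11]
I3: IS=3 RO=4 EX=5 WR=13  [WAR R2: wait I2 read@12]
I4: IS=14 RO=15 EX=16 WR=17  [struct: INT busy until I3 writes@13]
I5: IS=18 RO=19 EX=23 WR=24  [struct: MUL busy until I2 writes@17]
I6: IS=25 RO=26 EX=30 WR=31  [struct: MUL busy until I5 writes@24]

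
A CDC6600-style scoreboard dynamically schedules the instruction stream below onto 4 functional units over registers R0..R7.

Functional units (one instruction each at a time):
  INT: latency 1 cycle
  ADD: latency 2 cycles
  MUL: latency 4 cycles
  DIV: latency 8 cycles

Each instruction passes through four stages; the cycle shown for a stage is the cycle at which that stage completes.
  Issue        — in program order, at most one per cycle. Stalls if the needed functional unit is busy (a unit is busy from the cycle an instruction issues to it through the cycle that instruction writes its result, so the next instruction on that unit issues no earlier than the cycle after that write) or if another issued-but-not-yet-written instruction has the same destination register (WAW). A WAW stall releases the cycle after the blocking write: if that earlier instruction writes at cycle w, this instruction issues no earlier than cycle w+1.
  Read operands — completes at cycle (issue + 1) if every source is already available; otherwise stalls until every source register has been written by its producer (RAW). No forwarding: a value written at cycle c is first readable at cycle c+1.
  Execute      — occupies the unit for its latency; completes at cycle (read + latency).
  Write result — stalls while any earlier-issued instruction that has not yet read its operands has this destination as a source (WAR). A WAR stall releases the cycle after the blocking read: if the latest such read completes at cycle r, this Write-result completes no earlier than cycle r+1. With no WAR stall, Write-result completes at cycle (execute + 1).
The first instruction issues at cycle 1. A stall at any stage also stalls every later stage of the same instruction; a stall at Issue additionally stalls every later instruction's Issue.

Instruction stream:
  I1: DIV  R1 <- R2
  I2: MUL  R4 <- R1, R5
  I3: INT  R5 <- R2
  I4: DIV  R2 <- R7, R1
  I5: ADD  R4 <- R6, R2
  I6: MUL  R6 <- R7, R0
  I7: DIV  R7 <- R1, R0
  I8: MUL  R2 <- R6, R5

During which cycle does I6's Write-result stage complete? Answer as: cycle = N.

t=1  I1→DIV
t=2  I1 RO · I2→MUL
t=3  I3→INT
t=4  I3 RO
t=5  I3 EX
t=10  I1 EX
t=11  I1 WR R1
t=12  I2 RO · I4→DIV
t=13  I3 WR R5 · I4 RO
t=16  I2 EX
t=17  I2 WR R4
t=18  I5→ADD
t=19  I6→MUL
t=20  I6 RO
t=21  I4 EX
t=22  I4 WR R2
t=23  I5 RO · I7→DIV
t=24  I6 EX · I7 RO
t=25  I5 EX · I6 WR R6
t=26  I5 WR R4 · I8→MUL
t=27  I8 RO
t=31  I8 EX
t=32  I7 EX · I8 WR R2
t=33  I7 WR R7

cycle = 25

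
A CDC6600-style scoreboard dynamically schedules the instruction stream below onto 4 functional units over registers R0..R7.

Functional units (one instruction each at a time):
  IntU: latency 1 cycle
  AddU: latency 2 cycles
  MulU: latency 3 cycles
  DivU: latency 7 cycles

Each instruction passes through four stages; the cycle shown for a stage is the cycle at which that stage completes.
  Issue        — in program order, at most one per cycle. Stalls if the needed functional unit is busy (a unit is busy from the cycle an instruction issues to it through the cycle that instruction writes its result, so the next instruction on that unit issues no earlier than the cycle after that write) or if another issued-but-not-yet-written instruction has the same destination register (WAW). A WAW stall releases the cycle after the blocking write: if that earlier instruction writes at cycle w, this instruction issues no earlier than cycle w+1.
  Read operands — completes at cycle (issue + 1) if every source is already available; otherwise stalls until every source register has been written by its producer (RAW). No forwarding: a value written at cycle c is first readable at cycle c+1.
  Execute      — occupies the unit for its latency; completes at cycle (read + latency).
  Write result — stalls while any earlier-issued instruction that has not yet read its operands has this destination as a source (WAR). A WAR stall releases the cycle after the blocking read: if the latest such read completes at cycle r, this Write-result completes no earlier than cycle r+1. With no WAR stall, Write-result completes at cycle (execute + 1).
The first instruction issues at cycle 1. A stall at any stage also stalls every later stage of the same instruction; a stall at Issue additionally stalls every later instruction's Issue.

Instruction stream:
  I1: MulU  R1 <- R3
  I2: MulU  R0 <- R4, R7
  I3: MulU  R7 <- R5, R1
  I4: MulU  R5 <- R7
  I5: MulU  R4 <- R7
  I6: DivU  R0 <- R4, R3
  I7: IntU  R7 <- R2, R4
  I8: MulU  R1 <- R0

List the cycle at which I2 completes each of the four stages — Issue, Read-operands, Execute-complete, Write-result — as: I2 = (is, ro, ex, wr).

t=1  I1 dispatched to MulU
t=2  I1 operands ready
t=5  I1 complete
t=6  R1←I1
t=7  I2 dispatched to MulU
t=8  I2 operands ready
t=11  I2 complete
t=12  R0←I2
t=13  I3 dispatched to MulU
t=14  I3 operands ready
t=17  I3 complete
t=18  R7←I3
t=19  I4 dispatched to MulU
t=20  I4 operands ready
t=23  I4 complete
t=24  R5←I4
t=25  I5 dispatched to MulU
t=26  I5 operands ready; I6 dispatched to DivU
t=27  I7 dispatched to IntU
t=29  I5 complete
t=30  R4←I5
t=31  I6 operands ready; I7 operands ready; I8 dispatched to MulU
t=32  I7 complete
t=33  R7←I7
t=38  I6 complete
t=39  R0←I6
t=40  I8 operands ready
t=43  I8 complete
t=44  R1←I8

I2 = (7, 8, 11, 12)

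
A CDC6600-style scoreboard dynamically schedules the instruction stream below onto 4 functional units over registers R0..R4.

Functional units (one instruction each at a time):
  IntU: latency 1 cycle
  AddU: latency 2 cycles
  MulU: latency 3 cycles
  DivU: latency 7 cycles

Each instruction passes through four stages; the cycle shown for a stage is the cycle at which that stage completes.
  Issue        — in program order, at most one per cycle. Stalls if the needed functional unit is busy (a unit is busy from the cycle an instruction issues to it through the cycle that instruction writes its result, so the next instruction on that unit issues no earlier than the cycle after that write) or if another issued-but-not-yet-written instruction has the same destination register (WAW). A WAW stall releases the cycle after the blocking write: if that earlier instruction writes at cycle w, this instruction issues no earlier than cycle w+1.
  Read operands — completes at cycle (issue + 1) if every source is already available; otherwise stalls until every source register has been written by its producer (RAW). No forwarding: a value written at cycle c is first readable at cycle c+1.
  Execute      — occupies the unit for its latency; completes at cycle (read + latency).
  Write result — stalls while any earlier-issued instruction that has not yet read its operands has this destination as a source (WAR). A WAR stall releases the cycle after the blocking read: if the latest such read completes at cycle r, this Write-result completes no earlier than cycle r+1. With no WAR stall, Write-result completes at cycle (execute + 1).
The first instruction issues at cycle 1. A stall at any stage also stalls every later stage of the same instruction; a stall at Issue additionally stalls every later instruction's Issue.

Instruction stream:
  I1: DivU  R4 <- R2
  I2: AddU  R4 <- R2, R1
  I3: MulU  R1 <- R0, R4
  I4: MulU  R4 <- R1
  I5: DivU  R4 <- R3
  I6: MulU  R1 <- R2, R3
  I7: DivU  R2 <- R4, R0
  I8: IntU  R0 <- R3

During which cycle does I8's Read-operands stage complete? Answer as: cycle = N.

c1: I1→DivU
c2: I1 RO
c9: I1 EX
c10: I1 WR R4
c11: I2→AddU
c12: I2 RO; I3→MulU
c14: I2 EX
c15: I2 WR R4
c16: I3 RO
c19: I3 EX
c20: I3 WR R1
c21: I4→MulU
c22: I4 RO
c25: I4 EX
c26: I4 WR R4
c27: I5→DivU
c28: I5 RO; I6→MulU
c29: I6 RO
c32: I6 EX
c33: I6 WR R1
c35: I5 EX
c36: I5 WR R4
c37: I7→DivU
c38: I7 RO; I8→IntU
c39: I8 RO
c40: I8 EX
c41: I8 WR R0
c45: I7 EX
c46: I7 WR R2

cycle = 39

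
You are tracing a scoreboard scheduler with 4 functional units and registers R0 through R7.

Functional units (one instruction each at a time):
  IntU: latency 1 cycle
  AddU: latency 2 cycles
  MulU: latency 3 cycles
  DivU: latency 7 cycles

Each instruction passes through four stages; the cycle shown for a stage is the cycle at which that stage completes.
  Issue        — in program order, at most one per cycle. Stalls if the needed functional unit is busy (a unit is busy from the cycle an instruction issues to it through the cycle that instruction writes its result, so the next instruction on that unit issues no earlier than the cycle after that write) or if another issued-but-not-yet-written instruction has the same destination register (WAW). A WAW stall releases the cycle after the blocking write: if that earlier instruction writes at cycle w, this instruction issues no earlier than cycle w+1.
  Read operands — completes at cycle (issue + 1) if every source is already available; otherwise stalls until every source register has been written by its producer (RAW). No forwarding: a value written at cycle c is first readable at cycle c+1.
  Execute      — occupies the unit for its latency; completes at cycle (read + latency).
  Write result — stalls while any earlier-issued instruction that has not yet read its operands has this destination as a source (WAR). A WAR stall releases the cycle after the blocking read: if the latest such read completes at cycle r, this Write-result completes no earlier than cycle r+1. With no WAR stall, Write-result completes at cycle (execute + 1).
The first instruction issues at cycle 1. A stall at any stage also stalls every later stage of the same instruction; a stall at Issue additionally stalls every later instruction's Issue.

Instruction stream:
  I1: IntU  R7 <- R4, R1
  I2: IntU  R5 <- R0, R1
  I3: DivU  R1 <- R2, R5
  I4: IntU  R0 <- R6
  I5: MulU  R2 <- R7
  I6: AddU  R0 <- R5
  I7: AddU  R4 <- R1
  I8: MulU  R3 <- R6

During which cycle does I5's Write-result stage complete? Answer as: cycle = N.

cycle 1: I1→IntU
cycle 2: I1 RO
cycle 3: I1 EX
cycle 4: I1 WR R7
cycle 5: I2→IntU
cycle 6: I2 RO | I3→DivU
cycle 7: I2 EX
cycle 8: I2 WR R5
cycle 9: I3 RO | I4→IntU
cycle 10: I4 RO | I5→MulU
cycle 11: I4 EX | I5 RO
cycle 12: I4 WR R0
cycle 13: I6→AddU
cycle 14: I5 EX | I6 RO
cycle 15: I5 WR R2
cycle 16: I3 EX | I6 EX
cycle 17: I3 WR R1 | I6 WR R0
cycle 18: I7→AddU
cycle 19: I7 RO | I8→MulU
cycle 20: I8 RO
cycle 21: I7 EX
cycle 22: I7 WR R4
cycle 23: I8 EX
cycle 24: I8 WR R3

cycle = 15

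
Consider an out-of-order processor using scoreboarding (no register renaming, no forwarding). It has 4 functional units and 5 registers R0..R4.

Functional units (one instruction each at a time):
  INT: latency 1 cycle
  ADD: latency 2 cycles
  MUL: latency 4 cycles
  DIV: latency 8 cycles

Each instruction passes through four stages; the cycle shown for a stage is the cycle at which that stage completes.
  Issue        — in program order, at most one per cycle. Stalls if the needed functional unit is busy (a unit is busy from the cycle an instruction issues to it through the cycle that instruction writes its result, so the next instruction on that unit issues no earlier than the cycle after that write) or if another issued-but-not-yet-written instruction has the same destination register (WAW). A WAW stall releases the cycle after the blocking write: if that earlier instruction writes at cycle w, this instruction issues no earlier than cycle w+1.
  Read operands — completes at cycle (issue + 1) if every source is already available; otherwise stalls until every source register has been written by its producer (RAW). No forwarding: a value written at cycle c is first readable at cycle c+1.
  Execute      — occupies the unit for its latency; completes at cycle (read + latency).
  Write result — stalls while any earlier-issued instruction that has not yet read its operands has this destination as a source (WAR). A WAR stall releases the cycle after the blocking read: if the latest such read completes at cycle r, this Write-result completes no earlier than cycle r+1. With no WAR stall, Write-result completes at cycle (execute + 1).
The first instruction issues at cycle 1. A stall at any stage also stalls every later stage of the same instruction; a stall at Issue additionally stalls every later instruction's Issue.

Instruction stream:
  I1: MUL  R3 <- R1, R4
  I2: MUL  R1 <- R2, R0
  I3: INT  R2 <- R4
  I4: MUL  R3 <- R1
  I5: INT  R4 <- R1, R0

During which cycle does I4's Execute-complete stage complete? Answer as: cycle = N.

I1  is:1  ro:2  ex:6  wr:7
I2  is:8  ro:9  ex:13  wr:14  — struct: MUL busy until I1 writes@7
I3  is:9  ro:10  ex:11  wr:12
I4  is:15  ro:16  ex:20  wr:21  — struct: MUL busy until I2 writes@14
I5  is:16  ro:17  ex:18  wr:19

cycle = 20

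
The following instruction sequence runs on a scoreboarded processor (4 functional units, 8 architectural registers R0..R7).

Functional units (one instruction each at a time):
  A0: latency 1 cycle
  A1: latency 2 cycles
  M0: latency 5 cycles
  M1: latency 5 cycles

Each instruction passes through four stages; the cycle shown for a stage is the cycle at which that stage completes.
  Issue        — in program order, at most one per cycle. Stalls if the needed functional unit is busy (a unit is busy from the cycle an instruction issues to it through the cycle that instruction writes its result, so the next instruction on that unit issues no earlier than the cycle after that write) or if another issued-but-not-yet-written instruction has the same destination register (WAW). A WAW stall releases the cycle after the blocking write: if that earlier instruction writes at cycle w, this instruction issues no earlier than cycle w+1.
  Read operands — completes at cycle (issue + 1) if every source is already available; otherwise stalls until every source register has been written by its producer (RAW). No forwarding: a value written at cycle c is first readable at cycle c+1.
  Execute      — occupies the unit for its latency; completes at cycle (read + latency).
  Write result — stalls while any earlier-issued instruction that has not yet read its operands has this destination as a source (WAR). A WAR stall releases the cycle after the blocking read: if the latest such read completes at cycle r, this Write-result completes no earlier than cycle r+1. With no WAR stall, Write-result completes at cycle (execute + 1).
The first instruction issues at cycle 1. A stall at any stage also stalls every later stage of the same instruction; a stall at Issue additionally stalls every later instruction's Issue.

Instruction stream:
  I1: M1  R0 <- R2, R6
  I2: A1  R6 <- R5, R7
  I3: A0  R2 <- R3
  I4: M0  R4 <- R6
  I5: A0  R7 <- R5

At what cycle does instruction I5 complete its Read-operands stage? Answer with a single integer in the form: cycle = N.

cycle = 8

cycle 1: I1→M1
cycle 2: I1 RO | I2→A1
cycle 3: I2 RO | I3→A0
cycle 4: I3 RO | I4→M0
cycle 5: I2 EX | I3 EX
cycle 6: I2 WR R6 | I3 WR R2
cycle 7: I1 EX | I4 RO | I5→A0
cycle 8: I1 WR R0 | I5 RO
cycle 9: I5 EX
cycle 10: I5 WR R7
cycle 12: I4 EX
cycle 13: I4 WR R4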